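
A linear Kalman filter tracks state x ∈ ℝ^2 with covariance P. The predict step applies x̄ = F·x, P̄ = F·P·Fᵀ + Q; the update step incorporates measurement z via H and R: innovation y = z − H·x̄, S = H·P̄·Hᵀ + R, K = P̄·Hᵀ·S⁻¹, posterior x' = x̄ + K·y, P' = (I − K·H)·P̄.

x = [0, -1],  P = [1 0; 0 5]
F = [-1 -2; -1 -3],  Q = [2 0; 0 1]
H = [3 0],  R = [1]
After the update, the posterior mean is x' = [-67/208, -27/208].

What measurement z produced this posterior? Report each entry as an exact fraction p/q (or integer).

x̄ = F·x = [2, 3]
P̄ = F·P·Fᵀ + Q = [23 31; 31 47]
S = H·P̄·Hᵀ + R = [208]
K = P̄·Hᵀ·S⁻¹ = [69/208; 93/208]
x' − x̄ = [-483/208, -651/208] = K·y
y = (KᵀK)⁻¹·Kᵀ·(x' − x̄) = [-7]
z = y + H·x̄ = [-7] + [6] = [-1]

z = [-1]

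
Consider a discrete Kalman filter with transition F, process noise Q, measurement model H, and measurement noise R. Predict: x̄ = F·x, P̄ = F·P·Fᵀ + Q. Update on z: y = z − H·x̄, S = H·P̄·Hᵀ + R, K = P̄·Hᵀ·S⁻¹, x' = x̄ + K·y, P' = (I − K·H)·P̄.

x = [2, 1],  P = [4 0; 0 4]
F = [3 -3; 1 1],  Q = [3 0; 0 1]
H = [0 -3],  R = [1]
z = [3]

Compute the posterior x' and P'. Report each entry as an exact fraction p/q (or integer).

x̄ = F·x = [3, 3]
P̄ = F·P·Fᵀ + Q = [75 0; 0 9]
y = z − H·x̄ = [12]
S = H·P̄·Hᵀ + R = [82]
K = P̄·Hᵀ·S⁻¹ = [0; -27/82]
x' = x̄ + K·y = [3, -39/41]
P' = (I − K·H)·P̄ = [75 0; 0 9/82]

x' = [3, -39/41]
P' = [75 0; 0 9/82]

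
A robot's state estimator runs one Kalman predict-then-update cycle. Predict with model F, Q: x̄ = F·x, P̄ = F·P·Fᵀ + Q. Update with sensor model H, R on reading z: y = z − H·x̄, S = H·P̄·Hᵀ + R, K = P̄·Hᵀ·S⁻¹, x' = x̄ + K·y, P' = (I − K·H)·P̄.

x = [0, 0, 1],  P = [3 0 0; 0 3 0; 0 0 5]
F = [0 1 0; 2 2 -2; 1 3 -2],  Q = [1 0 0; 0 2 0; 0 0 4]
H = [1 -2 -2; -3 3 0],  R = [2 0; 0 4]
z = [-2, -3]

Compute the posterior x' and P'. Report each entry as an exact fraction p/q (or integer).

x̄ = F·x = [0, -2, -2]
P̄ = F·P·Fᵀ + Q = [4 6 9; 6 46 44; 9 44 54]
y = z − H·x̄ = [-10, 3]
S = H·P̄·Hᵀ + R = [698 -444; -444 346]
K = P̄·Hᵀ·S⁻¹ = [-1583/11093 -1839/11093; -1731/11093 1626/11093; -9041/22186 -4869/22186]
x' = x̄ + K·y = [10313/11093, 2/11093, 31431/22186]
P' = (I − K·H)·P̄ = [14248/11093 11796/11093 -3089/11093; 11796/11093 13964/11093 -6335/11093; -3089/11093 -6335/11093 9311/11093]

x' = [10313/11093, 2/11093, 31431/22186]
P' = [14248/11093 11796/11093 -3089/11093; 11796/11093 13964/11093 -6335/11093; -3089/11093 -6335/11093 9311/11093]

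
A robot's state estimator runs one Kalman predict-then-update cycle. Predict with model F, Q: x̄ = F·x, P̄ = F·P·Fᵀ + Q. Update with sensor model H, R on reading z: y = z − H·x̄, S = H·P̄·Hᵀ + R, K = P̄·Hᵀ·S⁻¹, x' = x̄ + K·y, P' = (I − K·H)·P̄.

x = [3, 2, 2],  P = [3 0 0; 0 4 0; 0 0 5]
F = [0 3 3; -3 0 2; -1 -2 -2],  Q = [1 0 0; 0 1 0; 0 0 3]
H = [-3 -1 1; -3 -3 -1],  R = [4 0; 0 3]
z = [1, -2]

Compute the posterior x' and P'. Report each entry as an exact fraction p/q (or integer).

x' = [-32157/180193, 204225/360386, 175993/360386]
P' = [174100/180193 -215841/180193 94767/180193; -215841/180193 668969/360386 -349593/360386; 94767/180193 -349593/360386 645045/360386]

x̄ = F·x = [12, -5, -11]
P̄ = F·P·Fᵀ + Q = [82 30 -54; 30 48 -11; -54 -11 42]
y = z − H·x̄ = [43, 8]
S = H·P̄·Hᵀ + R = [1358 1222; 1222 1365]
K = P̄·Hᵀ·S⁻¹ = [-4071/13861 10152/180193; 5317/27722 -60378/180193; 8193/27722 -27478/180193]
x' = x̄ + K·y = [-32157/180193, 204225/360386, 175993/360386]
P' = (I − K·H)·P̄ = [174100/180193 -215841/180193 94767/180193; -215841/180193 668969/360386 -349593/360386; 94767/180193 -349593/360386 645045/360386]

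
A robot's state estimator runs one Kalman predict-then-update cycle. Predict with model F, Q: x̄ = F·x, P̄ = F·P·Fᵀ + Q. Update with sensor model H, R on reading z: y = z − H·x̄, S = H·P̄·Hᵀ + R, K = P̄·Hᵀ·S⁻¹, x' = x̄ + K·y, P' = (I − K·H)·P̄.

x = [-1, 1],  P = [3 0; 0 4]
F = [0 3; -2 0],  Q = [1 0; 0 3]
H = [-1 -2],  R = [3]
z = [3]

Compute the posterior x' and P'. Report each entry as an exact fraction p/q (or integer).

x̄ = F·x = [3, 2]
P̄ = F·P·Fᵀ + Q = [37 0; 0 15]
y = z − H·x̄ = [10]
S = H·P̄·Hᵀ + R = [100]
K = P̄·Hᵀ·S⁻¹ = [-37/100; -3/10]
x' = x̄ + K·y = [-7/10, -1]
P' = (I − K·H)·P̄ = [2331/100 -111/10; -111/10 6]

x' = [-7/10, -1]
P' = [2331/100 -111/10; -111/10 6]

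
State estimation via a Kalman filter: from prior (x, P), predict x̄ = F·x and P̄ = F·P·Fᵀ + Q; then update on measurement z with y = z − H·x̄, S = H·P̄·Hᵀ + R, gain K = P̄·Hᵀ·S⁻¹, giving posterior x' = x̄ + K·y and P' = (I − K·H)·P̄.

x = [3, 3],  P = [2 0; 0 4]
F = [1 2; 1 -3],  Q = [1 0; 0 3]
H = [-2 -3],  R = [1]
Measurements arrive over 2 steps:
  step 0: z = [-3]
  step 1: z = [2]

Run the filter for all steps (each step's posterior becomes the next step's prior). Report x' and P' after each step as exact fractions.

step 0: x' = [111/13, -855/182], P' = [191/13 -128/13; -128/13 1221/182]
step 1: x' = [341740/192799, -352223/192799], P' = [302126/192799 -203896/192799; -203896/192799 158985/192799]

step 0: x̄ = F·x = [9, -6]
step 0: P̄ = F·P·Fᵀ + Q = [19 -22; -22 41]
step 0: y = z − H·x̄ = [-3]
step 0: S = H·P̄·Hᵀ + R = [182]
step 0: K = P̄·Hᵀ·S⁻¹ = [2/13; -79/182]
step 0: x' = x̄ + K·y = [111/13, -855/182]
step 0: P' = (I − K·H)·P̄ = [191/13 -128/13; -128/13 1221/182]
step 1: x̄ = F·x = [-6/7, 4119/182]
step 1: P̄ = F·P·Fᵀ + Q = [22/7 -110/7; -110/7 24961/182]
step 1: y = z − H·x̄ = [12409/182]
step 1: S = H·P̄·Hᵀ + R = [192799/182]
step 1: K = P̄·Hᵀ·S⁻¹ = [7436/192799; -69163/192799]
step 1: x' = x̄ + K·y = [341740/192799, -352223/192799]
step 1: P' = (I − K·H)·P̄ = [302126/192799 -203896/192799; -203896/192799 158985/192799]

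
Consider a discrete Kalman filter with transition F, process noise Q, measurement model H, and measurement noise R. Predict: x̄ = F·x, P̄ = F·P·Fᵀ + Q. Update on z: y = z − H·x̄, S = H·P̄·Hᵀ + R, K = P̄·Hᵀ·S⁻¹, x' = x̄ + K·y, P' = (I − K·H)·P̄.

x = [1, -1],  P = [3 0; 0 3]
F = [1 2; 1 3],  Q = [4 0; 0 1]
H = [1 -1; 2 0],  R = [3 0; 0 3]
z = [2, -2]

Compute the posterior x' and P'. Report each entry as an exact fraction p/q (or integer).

x̄ = F·x = [-1, -2]
P̄ = F·P·Fᵀ + Q = [19 21; 21 31]
y = z − H·x̄ = [1, 0]
S = H·P̄·Hᵀ + R = [11 -4; -4 79]
K = P̄·Hᵀ·S⁻¹ = [-6/853 410/853; -622/853 422/853]
x' = x̄ + K·y = [-859/853, -2328/853]
P' = (I − K·H)·P̄ = [615/853 633/853; 633/853 2499/853]

x' = [-859/853, -2328/853]
P' = [615/853 633/853; 633/853 2499/853]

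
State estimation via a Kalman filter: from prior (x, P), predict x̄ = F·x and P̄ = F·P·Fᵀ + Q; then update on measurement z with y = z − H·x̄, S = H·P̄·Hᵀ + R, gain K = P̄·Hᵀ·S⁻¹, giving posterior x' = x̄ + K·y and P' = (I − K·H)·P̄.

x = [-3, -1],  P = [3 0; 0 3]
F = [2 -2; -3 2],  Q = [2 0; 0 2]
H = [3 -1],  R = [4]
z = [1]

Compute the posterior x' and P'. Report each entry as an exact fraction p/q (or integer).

x' = [12/17, 593/459]
P' = [10/17 14/17; 14/17 1658/459]

x̄ = F·x = [-4, 7]
P̄ = F·P·Fᵀ + Q = [26 -30; -30 41]
y = z − H·x̄ = [20]
S = H·P̄·Hᵀ + R = [459]
K = P̄·Hᵀ·S⁻¹ = [4/17; -131/459]
x' = x̄ + K·y = [12/17, 593/459]
P' = (I − K·H)·P̄ = [10/17 14/17; 14/17 1658/459]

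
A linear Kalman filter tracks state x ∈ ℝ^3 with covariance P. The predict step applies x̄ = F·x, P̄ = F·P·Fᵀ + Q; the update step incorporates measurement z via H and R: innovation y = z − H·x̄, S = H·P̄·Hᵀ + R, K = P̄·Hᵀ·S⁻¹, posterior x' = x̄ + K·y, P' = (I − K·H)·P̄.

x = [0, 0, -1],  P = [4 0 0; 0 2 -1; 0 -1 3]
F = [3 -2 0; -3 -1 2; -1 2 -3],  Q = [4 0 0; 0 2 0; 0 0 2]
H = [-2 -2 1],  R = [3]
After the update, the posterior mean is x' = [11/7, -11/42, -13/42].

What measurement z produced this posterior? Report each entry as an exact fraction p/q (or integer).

x̄ = F·x = [0, -2, 3]
P̄ = F·P·Fᵀ + Q = [48 -28 -26; -28 56 -17; -26 -17 53]
S = H·P̄·Hᵀ + R = [420]
K = P̄·Hᵀ·S⁻¹ = [-11/70; -73/420; 139/420]
x' − x̄ = [11/7, 73/42, -139/42] = K·y
y = (KᵀK)⁻¹·Kᵀ·(x' − x̄) = [-10]
z = y + H·x̄ = [-10] + [7] = [-3]

z = [-3]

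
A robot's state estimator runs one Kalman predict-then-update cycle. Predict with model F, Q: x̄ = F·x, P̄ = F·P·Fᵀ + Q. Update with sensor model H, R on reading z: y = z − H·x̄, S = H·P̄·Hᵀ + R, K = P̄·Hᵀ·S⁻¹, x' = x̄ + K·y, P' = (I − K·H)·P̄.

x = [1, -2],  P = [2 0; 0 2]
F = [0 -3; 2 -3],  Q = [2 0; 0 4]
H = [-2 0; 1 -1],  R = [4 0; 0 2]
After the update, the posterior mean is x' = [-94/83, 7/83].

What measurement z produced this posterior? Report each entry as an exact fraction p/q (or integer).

x̄ = F·x = [6, 8]
P̄ = F·P·Fᵀ + Q = [20 18; 18 30]
S = H·P̄·Hᵀ + R = [84 -4; -4 16]
K = P̄·Hᵀ·S⁻¹ = [-79/166 1/166; -39/83 -72/83]
x' − x̄ = [-592/83, -657/83] = K·y
y = (KᵀK)⁻¹·Kᵀ·(x' − x̄) = [15, 1]
z = y + H·x̄ = [15, 1] + [-12, -2] = [3, -1]

z = [3, -1]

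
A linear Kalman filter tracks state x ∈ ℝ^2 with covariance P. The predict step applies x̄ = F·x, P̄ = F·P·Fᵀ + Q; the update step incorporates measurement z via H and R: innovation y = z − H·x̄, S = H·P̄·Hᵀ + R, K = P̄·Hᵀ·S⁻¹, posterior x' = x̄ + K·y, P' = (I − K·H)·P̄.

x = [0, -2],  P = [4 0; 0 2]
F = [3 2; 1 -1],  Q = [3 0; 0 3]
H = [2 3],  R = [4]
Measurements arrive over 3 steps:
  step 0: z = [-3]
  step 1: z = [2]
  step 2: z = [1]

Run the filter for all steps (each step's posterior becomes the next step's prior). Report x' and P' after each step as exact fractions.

step 0: x̄ = F·x = [-4, 2]
step 0: P̄ = F·P·Fᵀ + Q = [47 8; 8 9]
step 0: y = z − H·x̄ = [-1]
step 0: S = H·P̄·Hᵀ + R = [369]
step 0: K = P̄·Hᵀ·S⁻¹ = [118/369; 43/369]
step 0: x' = x̄ + K·y = [-1594/369, 695/369]
step 0: P' = (I − K·H)·P̄ = [3419/369 -2122/369; -2122/369 1472/369]
step 1: x̄ = F·x = [-3392/369, -763/123]
step 1: P̄ = F·P·Fᵀ + Q = [12302/369 3145/123; 3145/123 1138/41]
step 1: y = z − H·x̄ = [14389/369]
step 1: S = H·P̄·Hᵀ + R = [256082/369]
step 1: K = P̄·Hᵀ·S⁻¹ = [52909/256082; 24798/128041]
step 1: x' = x̄ + K·y = [-290847/256082, 172717/128041]
step 1: P' = (I − K·H)·P̄ = [951107/256082 -281763/128041; -281763/128041 220906/128041]
step 2: x̄ = F·x = [-181673/256082, -636281/256082]
step 2: P̄ = F·P·Fᵀ + Q = [4333145/256082 2533223/256082; 2533223/256082 3288217/256082]
step 2: y = z − H·x̄ = [2528271/256082]
step 2: S = H·P̄·Hᵀ + R = [78349537/256082]
step 2: K = P̄·Hᵀ·S⁻¹ = [16265959/78349537; 14931097/78349537]
step 2: x' = x̄ + K·y = [105008384/78349537, -47260105/78349537]
step 2: P' = (I − K·H)·P̄ = [292556612/78349537 -173349796/78349537; -173349796/78349537 135474660/78349537]

step 0: x' = [-1594/369, 695/369], P' = [3419/369 -2122/369; -2122/369 1472/369]
step 1: x' = [-290847/256082, 172717/128041], P' = [951107/256082 -281763/128041; -281763/128041 220906/128041]
step 2: x' = [105008384/78349537, -47260105/78349537], P' = [292556612/78349537 -173349796/78349537; -173349796/78349537 135474660/78349537]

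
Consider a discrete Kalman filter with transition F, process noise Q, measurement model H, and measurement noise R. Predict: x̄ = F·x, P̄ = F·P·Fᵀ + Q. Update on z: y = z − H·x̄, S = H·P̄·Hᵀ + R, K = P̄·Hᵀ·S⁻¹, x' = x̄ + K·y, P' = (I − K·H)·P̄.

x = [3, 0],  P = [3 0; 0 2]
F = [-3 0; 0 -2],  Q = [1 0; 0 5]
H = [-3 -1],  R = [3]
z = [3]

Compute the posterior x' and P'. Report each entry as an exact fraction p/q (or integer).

x̄ = F·x = [-9, 0]
P̄ = F·P·Fᵀ + Q = [28 0; 0 13]
y = z − H·x̄ = [-24]
S = H·P̄·Hᵀ + R = [268]
K = P̄·Hᵀ·S⁻¹ = [-21/67; -13/268]
x' = x̄ + K·y = [-99/67, 78/67]
P' = (I − K·H)·P̄ = [112/67 -273/67; -273/67 3315/268]

x' = [-99/67, 78/67]
P' = [112/67 -273/67; -273/67 3315/268]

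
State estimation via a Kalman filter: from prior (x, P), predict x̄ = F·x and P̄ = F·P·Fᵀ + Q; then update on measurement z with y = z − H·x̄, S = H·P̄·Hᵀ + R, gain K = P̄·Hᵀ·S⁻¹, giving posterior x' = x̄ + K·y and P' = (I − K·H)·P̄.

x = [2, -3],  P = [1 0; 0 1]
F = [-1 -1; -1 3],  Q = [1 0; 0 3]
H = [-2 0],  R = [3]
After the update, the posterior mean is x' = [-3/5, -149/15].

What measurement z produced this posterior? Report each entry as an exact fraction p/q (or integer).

x̄ = F·x = [1, -11]
P̄ = F·P·Fᵀ + Q = [3 -2; -2 13]
S = H·P̄·Hᵀ + R = [15]
K = P̄·Hᵀ·S⁻¹ = [-2/5; 4/15]
x' − x̄ = [-8/5, 16/15] = K·y
y = (KᵀK)⁻¹·Kᵀ·(x' − x̄) = [4]
z = y + H·x̄ = [4] + [-2] = [2]

z = [2]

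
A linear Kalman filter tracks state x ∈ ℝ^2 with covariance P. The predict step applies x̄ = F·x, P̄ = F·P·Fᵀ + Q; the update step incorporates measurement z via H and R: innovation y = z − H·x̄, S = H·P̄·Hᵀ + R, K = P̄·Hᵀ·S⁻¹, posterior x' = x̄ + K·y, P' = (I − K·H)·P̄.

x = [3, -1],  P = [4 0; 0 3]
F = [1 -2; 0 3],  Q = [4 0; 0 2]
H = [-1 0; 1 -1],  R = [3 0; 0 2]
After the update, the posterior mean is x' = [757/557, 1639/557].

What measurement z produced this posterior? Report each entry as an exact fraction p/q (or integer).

x̄ = F·x = [5, -3]
P̄ = F·P·Fᵀ + Q = [20 -18; -18 29]
S = H·P̄·Hᵀ + R = [23 -38; -38 87]
K = P̄·Hᵀ·S⁻¹ = [-296/557 114/557; -220/557 -397/557]
x' − x̄ = [-2028/557, 3310/557] = K·y
y = (KᵀK)⁻¹·Kᵀ·(x' − x̄) = [3, -10]
z = y + H·x̄ = [3, -10] + [-5, 8] = [-2, -2]

z = [-2, -2]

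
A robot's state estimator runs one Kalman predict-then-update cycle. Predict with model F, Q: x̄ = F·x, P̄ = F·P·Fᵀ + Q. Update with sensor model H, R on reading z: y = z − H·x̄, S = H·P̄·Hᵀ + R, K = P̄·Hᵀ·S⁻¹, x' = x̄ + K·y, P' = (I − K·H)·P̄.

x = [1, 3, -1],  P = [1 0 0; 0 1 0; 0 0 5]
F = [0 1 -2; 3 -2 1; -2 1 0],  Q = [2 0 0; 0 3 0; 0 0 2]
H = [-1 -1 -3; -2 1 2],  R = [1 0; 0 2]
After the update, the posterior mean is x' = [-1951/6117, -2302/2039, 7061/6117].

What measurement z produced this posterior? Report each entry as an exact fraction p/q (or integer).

x̄ = F·x = [5, -4, 1]
P̄ = F·P·Fᵀ + Q = [23 -12 1; -12 21 -8; 1 -8 7]
S = H·P̄·Hᵀ + R = [42 15; 15 151]
K = P̄·Hᵀ·S⁻¹ = [-1274/6117 -714/2039; 610/2039 331/2039; -2174/6117 126/2039]
x' − x̄ = [-32536/6117, 5854/2039, 944/6117] = K·y
y = (KᵀK)⁻¹·Kᵀ·(x' − x̄) = [2, 14]
z = y + H·x̄ = [2, 14] + [-4, -12] = [-2, 2]

z = [-2, 2]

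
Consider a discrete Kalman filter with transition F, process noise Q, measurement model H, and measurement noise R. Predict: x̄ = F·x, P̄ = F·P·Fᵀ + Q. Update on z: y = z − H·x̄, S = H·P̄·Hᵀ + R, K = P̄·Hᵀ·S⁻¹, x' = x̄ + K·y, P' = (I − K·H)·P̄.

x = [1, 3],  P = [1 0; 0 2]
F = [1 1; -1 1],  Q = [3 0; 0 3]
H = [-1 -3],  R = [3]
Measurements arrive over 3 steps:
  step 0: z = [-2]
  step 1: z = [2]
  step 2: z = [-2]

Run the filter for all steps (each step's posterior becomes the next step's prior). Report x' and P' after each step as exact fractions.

step 0: x' = [68/23, -14/69], P' = [111/23 -34/23; -34/23 53/69]
step 1: x' = [14636/6089, -9264/6089], P' = [31380/6089 -10911/6089; -10911/6089 5748/6089]
step 2: x' = [-11798/197667, 36514/65889], P' = [329044/65889 -38165/21963; -38165/21963 6784/7321]

step 0: x̄ = F·x = [4, 2]
step 0: P̄ = F·P·Fᵀ + Q = [6 1; 1 6]
step 0: y = z − H·x̄ = [8]
step 0: S = H·P̄·Hᵀ + R = [69]
step 0: K = P̄·Hᵀ·S⁻¹ = [-3/23; -19/69]
step 0: x' = x̄ + K·y = [68/23, -14/69]
step 0: P' = (I − K·H)·P̄ = [111/23 -34/23; -34/23 53/69]
step 1: x̄ = F·x = [190/69, -218/69]
step 1: P̄ = F·P·Fᵀ + Q = [389/69 -280/69; -280/69 797/69]
step 1: y = z − H·x̄ = [-326/69]
step 1: S = H·P̄·Hᵀ + R = [6089/69]
step 1: K = P̄·Hᵀ·S⁻¹ = [451/6089; -2111/6089]
step 1: x' = x̄ + K·y = [14636/6089, -9264/6089]
step 1: P' = (I − K·H)·P̄ = [31380/6089 -10911/6089; -10911/6089 5748/6089]
step 2: x̄ = F·x = [5372/6089, -23900/6089]
step 2: P̄ = F·P·Fᵀ + Q = [33573/6089 -25632/6089; -25632/6089 77217/6089]
step 2: y = z − H·x̄ = [-78506/6089]
step 2: S = H·P̄·Hᵀ + R = [593001/6089]
step 2: K = P̄·Hᵀ·S⁻¹ = [14441/197667; -22891/65889]
step 2: x' = x̄ + K·y = [-11798/197667, 36514/65889]
step 2: P' = (I − K·H)·P̄ = [329044/65889 -38165/21963; -38165/21963 6784/7321]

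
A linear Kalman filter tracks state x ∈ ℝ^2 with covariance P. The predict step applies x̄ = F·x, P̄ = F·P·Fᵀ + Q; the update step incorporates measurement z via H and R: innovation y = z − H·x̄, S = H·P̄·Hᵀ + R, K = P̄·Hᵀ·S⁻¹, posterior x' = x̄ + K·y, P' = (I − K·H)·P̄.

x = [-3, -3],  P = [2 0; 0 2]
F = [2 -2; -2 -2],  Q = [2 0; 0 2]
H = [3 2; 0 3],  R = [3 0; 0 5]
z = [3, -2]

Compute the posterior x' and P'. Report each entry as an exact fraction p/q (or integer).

x' = [10746/9305, -492/1861]
P' = [5166/9305 -648/1861; -648/1861 990/1861]

x̄ = F·x = [0, 12]
P̄ = F·P·Fᵀ + Q = [18 0; 0 18]
y = z − H·x̄ = [-21, -38]
S = H·P̄·Hᵀ + R = [237 108; 108 167]
K = P̄·Hᵀ·S⁻¹ = [3006/9305 -1944/9305; 12/1861 594/1861]
x' = x̄ + K·y = [10746/9305, -492/1861]
P' = (I − K·H)·P̄ = [5166/9305 -648/1861; -648/1861 990/1861]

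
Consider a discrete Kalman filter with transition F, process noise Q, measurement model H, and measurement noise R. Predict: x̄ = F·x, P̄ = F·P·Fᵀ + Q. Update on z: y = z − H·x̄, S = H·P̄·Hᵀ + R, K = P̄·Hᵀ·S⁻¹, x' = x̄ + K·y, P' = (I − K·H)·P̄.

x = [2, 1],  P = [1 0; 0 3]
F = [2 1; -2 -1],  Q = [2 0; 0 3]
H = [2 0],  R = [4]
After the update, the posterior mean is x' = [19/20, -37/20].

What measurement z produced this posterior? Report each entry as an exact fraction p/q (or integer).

x̄ = F·x = [5, -5]
P̄ = F·P·Fᵀ + Q = [9 -7; -7 10]
S = H·P̄·Hᵀ + R = [40]
K = P̄·Hᵀ·S⁻¹ = [9/20; -7/20]
x' − x̄ = [-81/20, 63/20] = K·y
y = (KᵀK)⁻¹·Kᵀ·(x' − x̄) = [-9]
z = y + H·x̄ = [-9] + [10] = [1]

z = [1]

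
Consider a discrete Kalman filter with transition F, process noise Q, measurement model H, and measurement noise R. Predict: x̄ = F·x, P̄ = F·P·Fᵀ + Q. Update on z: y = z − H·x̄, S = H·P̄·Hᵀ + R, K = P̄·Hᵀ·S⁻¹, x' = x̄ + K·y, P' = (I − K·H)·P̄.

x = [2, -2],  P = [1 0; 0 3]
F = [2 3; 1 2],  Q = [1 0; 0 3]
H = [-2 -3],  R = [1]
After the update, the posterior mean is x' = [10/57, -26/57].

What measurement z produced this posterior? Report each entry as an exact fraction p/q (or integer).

x̄ = F·x = [-2, -2]
P̄ = F·P·Fᵀ + Q = [32 20; 20 16]
S = H·P̄·Hᵀ + R = [513]
K = P̄·Hᵀ·S⁻¹ = [-124/513; -88/513]
x' − x̄ = [124/57, 88/57] = K·y
y = (KᵀK)⁻¹·Kᵀ·(x' − x̄) = [-9]
z = y + H·x̄ = [-9] + [10] = [1]

z = [1]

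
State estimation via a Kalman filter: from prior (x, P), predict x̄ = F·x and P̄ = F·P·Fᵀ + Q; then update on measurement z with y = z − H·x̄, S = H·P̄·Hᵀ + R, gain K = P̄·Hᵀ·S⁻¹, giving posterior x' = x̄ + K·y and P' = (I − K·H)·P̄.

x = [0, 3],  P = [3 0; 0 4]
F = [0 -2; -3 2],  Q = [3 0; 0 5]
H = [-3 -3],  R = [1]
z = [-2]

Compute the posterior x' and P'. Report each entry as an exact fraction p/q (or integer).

x̄ = F·x = [-6, 6]
P̄ = F·P·Fᵀ + Q = [19 -16; -16 48]
y = z − H·x̄ = [-2]
S = H·P̄·Hᵀ + R = [316]
K = P̄·Hᵀ·S⁻¹ = [-9/316; -24/79]
x' = x̄ + K·y = [-939/158, 522/79]
P' = (I − K·H)·P̄ = [5923/316 -1480/79; -1480/79 1488/79]

x' = [-939/158, 522/79]
P' = [5923/316 -1480/79; -1480/79 1488/79]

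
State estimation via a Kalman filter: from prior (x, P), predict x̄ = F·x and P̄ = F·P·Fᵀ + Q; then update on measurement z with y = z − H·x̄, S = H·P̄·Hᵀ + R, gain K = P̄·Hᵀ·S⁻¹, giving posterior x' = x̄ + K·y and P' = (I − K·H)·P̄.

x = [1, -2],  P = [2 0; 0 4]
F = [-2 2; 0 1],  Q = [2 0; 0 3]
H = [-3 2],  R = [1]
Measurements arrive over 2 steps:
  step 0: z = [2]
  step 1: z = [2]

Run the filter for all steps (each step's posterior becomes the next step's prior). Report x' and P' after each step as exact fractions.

step 0: x' = [-258/167, -214/167], P' = [498/167 716/167; 716/167 1069/167]
step 1: x' = [-44/59, -134/649], P' = [1982/531 2918/531; 2918/531 48658/5841]

step 0: x̄ = F·x = [-6, -2]
step 0: P̄ = F·P·Fᵀ + Q = [26 8; 8 7]
step 0: y = z − H·x̄ = [-12]
step 0: S = H·P̄·Hᵀ + R = [167]
step 0: K = P̄·Hᵀ·S⁻¹ = [-62/167; -10/167]
step 0: x' = x̄ + K·y = [-258/167, -214/167]
step 0: P' = (I − K·H)·P̄ = [498/167 716/167; 716/167 1069/167]
step 1: x̄ = F·x = [88/167, -214/167]
step 1: P̄ = F·P·Fᵀ + Q = [874/167 706/167; 706/167 1570/167]
step 1: y = z − H·x̄ = [1026/167]
step 1: S = H·P̄·Hᵀ + R = [5841/167]
step 1: K = P̄·Hᵀ·S⁻¹ = [-110/531; 1022/5841]
step 1: x' = x̄ + K·y = [-44/59, -134/649]
step 1: P' = (I − K·H)·P̄ = [1982/531 2918/531; 2918/531 48658/5841]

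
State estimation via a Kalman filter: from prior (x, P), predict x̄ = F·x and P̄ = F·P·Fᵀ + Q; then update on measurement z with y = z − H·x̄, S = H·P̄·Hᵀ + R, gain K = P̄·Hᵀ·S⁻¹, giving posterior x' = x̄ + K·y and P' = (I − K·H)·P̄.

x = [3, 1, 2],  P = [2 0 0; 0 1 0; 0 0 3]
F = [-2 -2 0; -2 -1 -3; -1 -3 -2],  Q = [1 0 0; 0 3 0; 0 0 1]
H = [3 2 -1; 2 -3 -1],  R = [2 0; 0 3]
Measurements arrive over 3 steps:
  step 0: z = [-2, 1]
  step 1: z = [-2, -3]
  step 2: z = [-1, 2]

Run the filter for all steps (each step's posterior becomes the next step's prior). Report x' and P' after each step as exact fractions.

step 0: x̄ = F·x = [-8, -13, -10]
step 0: P̄ = F·P·Fᵀ + Q = [13 10 10; 10 39 25; 10 25 24]
step 0: y = z − H·x̄ = [38, -32]
step 0: S = H·P̄·Hᵀ + R = [259 -207; -207 420]
step 0: K = P̄·Hᵀ·S⁻¹ = [5894/21977 6517/65931; 3202/21977 -14417/65931; 2389/21977 -8869/65931]
step 0: x' = x̄ + K·y = [-64076/65931, -30731/65931, -103156/65931]
step 0: P' = (I − K·H)·P̄ = [81923/65931 -13222/65931 183961/65931; -13222/65931 15137/65931 -28604/65931; 183961/65931 -28604/65931 480341/65931]
step 1: x̄ = F·x = [189614/65931, 156117/21977, 362581/65931]
step 1: P̄ = F·P·Fᵀ + Q = [348395/65931 403592/21977 770320/65931; 403592/21977 2282237/21977 1323944/21977; 770320/65931 1323944/21977 2518715/65931]
step 1: y = z − H·x̄ = [-1274825/65931, 396871/21977]
step 1: S = H·P̄·Hᵀ + R = [27193040/65931 -14134943/21977; -14134943/21977 23983629/21977]
step 1: K = P̄·Hᵀ·S⁻¹ = [186373229/800806023 205784183/2402418069; 121774073/800806023 -522286558/2402418069; 49829068/800806023 -342410909/2402418069]
step 1: x' = x̄ + K·y = [-185623330/2402418069, 570472790/2402418069, 4137996412/2402418069]
step 1: P' = (I − K·H)·P̄ = [1395058090/2402418069 -178834253/2402418069 2709266390/2402418069; -178834253/2402418069 495267673/2402418069 -276611851/2402418069; 2709266390/2402418069 -276611851/2402418069 7275601060/2402418069]
step 2: x̄ = F·x = [-769698920/2402418069, -1401468374/266935341, -9801787864/2402418069]
step 2: P̄ = F·P·Fᵀ + Q = [8533047097/2402418069 2232632158/266935341 14061666350/2402418069; 2232632158/266935341 4033309346/88978447 6955535573/266935341; 14061666350/2402418069 6955535573/266935341 43802007286/2402418069]
step 2: y = z − H·x̄ = [15331321559/2402418069, -4588577776/266935341]
step 2: S = H·P̄·Hᵀ + R = [467356671001/2402418069 -74063642543/266935341; -74063642543/266935341 42350503831/88978447]
step 2: K = P̄·Hᵀ·S⁻¹ = [793383904109/3408916487852 291742414847/3408916487852; 1424182478148/9374520341593 -184719652193/852229121963; 2363974501283/37498081366372 -481334921569/3408916487852]
step 2: x' = x̄ + K·y = [-1044098222353/3408916487852, -5201341122946/9374520341593, -46890155135295/37498081366372]
step 2: P' = (I − K·H)·P̄ = [1981671698877/3408916487852 -63506556760/852229121963 3850194834333/3408916487852; -63506556760/852229121963 1928537120605/9374520341593 -1087007088166/9374520341593; 3850194834333/3408916487852 -1087007088166/9374520341593 113632423825095/37498081366372]

step 0: x' = [-64076/65931, -30731/65931, -103156/65931], P' = [81923/65931 -13222/65931 183961/65931; -13222/65931 15137/65931 -28604/65931; 183961/65931 -28604/65931 480341/65931]
step 1: x' = [-185623330/2402418069, 570472790/2402418069, 4137996412/2402418069], P' = [1395058090/2402418069 -178834253/2402418069 2709266390/2402418069; -178834253/2402418069 495267673/2402418069 -276611851/2402418069; 2709266390/2402418069 -276611851/2402418069 7275601060/2402418069]
step 2: x' = [-1044098222353/3408916487852, -5201341122946/9374520341593, -46890155135295/37498081366372], P' = [1981671698877/3408916487852 -63506556760/852229121963 3850194834333/3408916487852; -63506556760/852229121963 1928537120605/9374520341593 -1087007088166/9374520341593; 3850194834333/3408916487852 -1087007088166/9374520341593 113632423825095/37498081366372]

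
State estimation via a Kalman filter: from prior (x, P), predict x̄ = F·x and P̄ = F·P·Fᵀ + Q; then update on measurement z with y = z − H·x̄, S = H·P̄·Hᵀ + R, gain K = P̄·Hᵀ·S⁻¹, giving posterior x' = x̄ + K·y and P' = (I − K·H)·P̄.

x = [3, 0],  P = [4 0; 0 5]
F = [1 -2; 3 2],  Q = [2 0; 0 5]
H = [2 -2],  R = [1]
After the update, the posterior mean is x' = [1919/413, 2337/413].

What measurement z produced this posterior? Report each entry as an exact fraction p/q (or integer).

x̄ = F·x = [3, 9]
P̄ = F·P·Fᵀ + Q = [26 -8; -8 61]
S = H·P̄·Hᵀ + R = [413]
K = P̄·Hᵀ·S⁻¹ = [68/413; -138/413]
x' − x̄ = [680/413, -1380/413] = K·y
y = (KᵀK)⁻¹·Kᵀ·(x' − x̄) = [10]
z = y + H·x̄ = [10] + [-12] = [-2]

z = [-2]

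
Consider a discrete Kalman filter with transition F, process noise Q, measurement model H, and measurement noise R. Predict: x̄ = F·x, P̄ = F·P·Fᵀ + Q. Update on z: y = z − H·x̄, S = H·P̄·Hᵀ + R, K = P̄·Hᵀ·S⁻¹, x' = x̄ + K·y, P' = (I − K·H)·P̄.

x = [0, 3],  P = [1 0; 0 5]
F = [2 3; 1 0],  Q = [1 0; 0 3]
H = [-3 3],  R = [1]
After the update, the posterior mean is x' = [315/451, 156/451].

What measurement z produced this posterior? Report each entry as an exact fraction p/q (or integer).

x̄ = F·x = [9, 0]
P̄ = F·P·Fᵀ + Q = [50 2; 2 4]
S = H·P̄·Hᵀ + R = [451]
K = P̄·Hᵀ·S⁻¹ = [-144/451; 6/451]
x' − x̄ = [-3744/451, 156/451] = K·y
y = (KᵀK)⁻¹·Kᵀ·(x' − x̄) = [26]
z = y + H·x̄ = [26] + [-27] = [-1]

z = [-1]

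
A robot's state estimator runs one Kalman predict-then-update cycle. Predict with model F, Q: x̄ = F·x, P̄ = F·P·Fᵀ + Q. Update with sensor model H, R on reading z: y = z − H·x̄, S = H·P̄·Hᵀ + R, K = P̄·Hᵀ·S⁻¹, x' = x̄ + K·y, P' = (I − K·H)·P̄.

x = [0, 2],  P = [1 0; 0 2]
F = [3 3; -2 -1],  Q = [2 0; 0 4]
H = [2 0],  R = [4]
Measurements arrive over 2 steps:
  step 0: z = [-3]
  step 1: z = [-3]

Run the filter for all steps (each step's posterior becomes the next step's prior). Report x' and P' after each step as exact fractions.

step 0: x' = [-5/4, 1], P' = [29/30 -2/5; -2/5 26/5]
step 1: x' = [-254/171, 301/171], P' = [503/513 -178/513; -178/513 2714/513]

step 0: x̄ = F·x = [6, -2]
step 0: P̄ = F·P·Fᵀ + Q = [29 -12; -12 10]
step 0: y = z − H·x̄ = [-15]
step 0: S = H·P̄·Hᵀ + R = [120]
step 0: K = P̄·Hᵀ·S⁻¹ = [29/60; -1/5]
step 0: x' = x̄ + K·y = [-5/4, 1]
step 0: P' = (I − K·H)·P̄ = [29/30 -2/5; -2/5 26/5]
step 1: x̄ = F·x = [-3/4, 3/2]
step 1: P̄ = F·P·Fᵀ + Q = [503/10 -89/5; -89/5 172/15]
step 1: y = z − H·x̄ = [-3/2]
step 1: S = H·P̄·Hᵀ + R = [1026/5]
step 1: K = P̄·Hᵀ·S⁻¹ = [503/1026; -89/513]
step 1: x' = x̄ + K·y = [-254/171, 301/171]
step 1: P' = (I − K·H)·P̄ = [503/513 -178/513; -178/513 2714/513]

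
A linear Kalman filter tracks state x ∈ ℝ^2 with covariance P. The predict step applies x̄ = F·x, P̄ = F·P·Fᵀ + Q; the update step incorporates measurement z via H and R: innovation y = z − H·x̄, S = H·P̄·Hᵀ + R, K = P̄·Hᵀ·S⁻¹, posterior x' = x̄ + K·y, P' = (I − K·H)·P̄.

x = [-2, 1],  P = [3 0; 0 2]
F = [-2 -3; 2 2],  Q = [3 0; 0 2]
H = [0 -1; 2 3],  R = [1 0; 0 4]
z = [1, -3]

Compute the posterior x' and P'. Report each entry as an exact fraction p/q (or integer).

x' = [16/367, -381/367]
P' = [1041/367 -498/367; -498/367 344/367]

x̄ = F·x = [1, -2]
P̄ = F·P·Fᵀ + Q = [33 -24; -24 22]
y = z − H·x̄ = [-1, 1]
S = H·P̄·Hᵀ + R = [23 -18; -18 46]
K = P̄·Hᵀ·S⁻¹ = [498/367 147/367; -344/367 9/367]
x' = x̄ + K·y = [16/367, -381/367]
P' = (I − K·H)·P̄ = [1041/367 -498/367; -498/367 344/367]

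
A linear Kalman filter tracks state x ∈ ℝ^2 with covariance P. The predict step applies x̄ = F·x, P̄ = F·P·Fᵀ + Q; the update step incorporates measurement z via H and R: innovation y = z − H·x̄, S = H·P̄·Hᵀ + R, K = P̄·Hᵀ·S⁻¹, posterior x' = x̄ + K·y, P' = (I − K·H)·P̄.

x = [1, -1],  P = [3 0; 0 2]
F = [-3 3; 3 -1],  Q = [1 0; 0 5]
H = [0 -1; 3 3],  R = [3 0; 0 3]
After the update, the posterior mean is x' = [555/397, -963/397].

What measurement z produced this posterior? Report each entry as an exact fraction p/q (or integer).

z = [3, -3]

x̄ = F·x = [-6, 4]
P̄ = F·P·Fᵀ + Q = [46 -33; -33 34]
S = H·P̄·Hᵀ + R = [37 -3; -3 129]
K = P̄·Hᵀ·S⁻¹ = [729/794 257/794; -1459/1588 3/1588]
x' − x̄ = [2937/397, -2551/397] = K·y
y = (KᵀK)⁻¹·Kᵀ·(x' − x̄) = [7, 3]
z = y + H·x̄ = [7, 3] + [-4, -6] = [3, -3]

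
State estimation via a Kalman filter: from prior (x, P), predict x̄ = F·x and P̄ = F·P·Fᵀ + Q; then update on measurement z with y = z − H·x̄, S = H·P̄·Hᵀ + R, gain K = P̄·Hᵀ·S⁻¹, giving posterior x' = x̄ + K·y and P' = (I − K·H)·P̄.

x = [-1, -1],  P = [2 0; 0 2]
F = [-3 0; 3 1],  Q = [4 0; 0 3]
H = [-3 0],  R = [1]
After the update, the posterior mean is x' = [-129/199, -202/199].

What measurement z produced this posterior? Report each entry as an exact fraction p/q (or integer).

z = [2]

x̄ = F·x = [3, -4]
P̄ = F·P·Fᵀ + Q = [22 -18; -18 23]
S = H·P̄·Hᵀ + R = [199]
K = P̄·Hᵀ·S⁻¹ = [-66/199; 54/199]
x' − x̄ = [-726/199, 594/199] = K·y
y = (KᵀK)⁻¹·Kᵀ·(x' − x̄) = [11]
z = y + H·x̄ = [11] + [-9] = [2]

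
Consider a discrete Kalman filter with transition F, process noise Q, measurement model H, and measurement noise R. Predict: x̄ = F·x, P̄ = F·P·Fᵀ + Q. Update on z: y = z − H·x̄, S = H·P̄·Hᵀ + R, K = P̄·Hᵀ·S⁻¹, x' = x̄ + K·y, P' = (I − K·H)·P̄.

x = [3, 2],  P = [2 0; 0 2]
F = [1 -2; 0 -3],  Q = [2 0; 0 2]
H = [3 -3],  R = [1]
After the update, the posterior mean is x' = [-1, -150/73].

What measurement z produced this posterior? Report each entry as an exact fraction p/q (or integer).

z = [3]

x̄ = F·x = [-1, -6]
P̄ = F·P·Fᵀ + Q = [12 12; 12 20]
S = H·P̄·Hᵀ + R = [73]
K = P̄·Hᵀ·S⁻¹ = [0; -24/73]
x' − x̄ = [0, 288/73] = K·y
y = (KᵀK)⁻¹·Kᵀ·(x' − x̄) = [-12]
z = y + H·x̄ = [-12] + [15] = [3]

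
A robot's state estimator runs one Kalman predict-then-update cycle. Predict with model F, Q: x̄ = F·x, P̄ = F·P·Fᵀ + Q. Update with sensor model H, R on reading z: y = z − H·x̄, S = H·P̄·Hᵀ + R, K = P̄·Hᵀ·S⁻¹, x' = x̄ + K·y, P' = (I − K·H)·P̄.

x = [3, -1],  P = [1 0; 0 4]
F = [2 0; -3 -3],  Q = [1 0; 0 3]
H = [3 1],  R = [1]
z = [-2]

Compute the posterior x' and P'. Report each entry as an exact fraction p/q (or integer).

x' = [111/29, -384/29]
P' = [209/58 -309/29; -309/29 942/29]

x̄ = F·x = [6, -6]
P̄ = F·P·Fᵀ + Q = [5 -6; -6 48]
y = z − H·x̄ = [-14]
S = H·P̄·Hᵀ + R = [58]
K = P̄·Hᵀ·S⁻¹ = [9/58; 15/29]
x' = x̄ + K·y = [111/29, -384/29]
P' = (I − K·H)·P̄ = [209/58 -309/29; -309/29 942/29]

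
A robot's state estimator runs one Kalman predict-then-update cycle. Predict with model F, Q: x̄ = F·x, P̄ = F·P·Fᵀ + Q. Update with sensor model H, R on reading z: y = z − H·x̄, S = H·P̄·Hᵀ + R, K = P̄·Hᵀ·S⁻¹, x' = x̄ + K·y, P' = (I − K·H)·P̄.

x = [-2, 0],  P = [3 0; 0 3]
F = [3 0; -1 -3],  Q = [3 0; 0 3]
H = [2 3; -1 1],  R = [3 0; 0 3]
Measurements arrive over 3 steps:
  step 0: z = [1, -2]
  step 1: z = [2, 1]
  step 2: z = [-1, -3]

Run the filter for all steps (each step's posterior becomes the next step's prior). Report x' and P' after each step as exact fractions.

step 0: x' = [739/664, -301/664], P' = [765/664 -381/664; -381/664 387/664]
step 1: x' = [124710/695501, 397986/695501], P' = [714498/695501 -334959/695501; -334959/695501 355311/695501]
step 2: x' = [254081781/163752311, -228755906/163752311], P' = [167710455/163752311 -78725598/163752311; -78725598/163752311 83585781/163752311]

step 0: x̄ = F·x = [-6, 2]
step 0: P̄ = F·P·Fᵀ + Q = [30 -9; -9 33]
step 0: y = z − H·x̄ = [7, -10]
step 0: S = H·P̄·Hᵀ + R = [312 48; 48 84]
step 0: K = P̄·Hᵀ·S⁻¹ = [129/664 -191/332; 133/664 32/83]
step 0: x' = x̄ + K·y = [739/664, -301/664]
step 0: P' = (I − K·H)·P̄ = [765/664 -381/664; -381/664 387/664]
step 1: x̄ = F·x = [2217/664, 41/166]
step 1: P̄ = F·P·Fᵀ + Q = [8877/664 567/332; 567/332 1977/332]
step 1: y = z − H·x̄ = [-1799/332, 2717/664]
step 1: S = H·P̄·Hᵀ + R = [43347/332 -3513/332; -3513/332 12555/664]
step 1: K = P̄·Hᵀ·S⁻¹ = [141373/695501 -349819/695501; 132005/695501 230090/695501]
step 1: x' = x̄ + K·y = [124710/695501, 397986/695501]
step 1: P' = (I − K·H)·P̄ = [714498/695501 -334959/695501; -334959/695501 355311/695501]
step 2: x̄ = F·x = [374130/695501, -1318668/695501]
step 2: P̄ = F·P·Fᵀ + Q = [8516985/695501 871137/695501; 871137/695501 3989046/695501]
step 2: y = z − H·x̄ = [2512243/695501, -393705/695501]
step 2: S = H·P̄·Hᵀ + R = [82509501/695501 -5937969/695501; -5937969/695501 12850260/695501]
step 2: K = P̄·Hᵀ·S⁻¹ = [33081372/163752311 -82145351/163752311; 31102049/163752311 54103793/163752311]
step 2: x' = x̄ + K·y = [254081781/163752311, -228755906/163752311]
step 2: P' = (I − K·H)·P̄ = [167710455/163752311 -78725598/163752311; -78725598/163752311 83585781/163752311]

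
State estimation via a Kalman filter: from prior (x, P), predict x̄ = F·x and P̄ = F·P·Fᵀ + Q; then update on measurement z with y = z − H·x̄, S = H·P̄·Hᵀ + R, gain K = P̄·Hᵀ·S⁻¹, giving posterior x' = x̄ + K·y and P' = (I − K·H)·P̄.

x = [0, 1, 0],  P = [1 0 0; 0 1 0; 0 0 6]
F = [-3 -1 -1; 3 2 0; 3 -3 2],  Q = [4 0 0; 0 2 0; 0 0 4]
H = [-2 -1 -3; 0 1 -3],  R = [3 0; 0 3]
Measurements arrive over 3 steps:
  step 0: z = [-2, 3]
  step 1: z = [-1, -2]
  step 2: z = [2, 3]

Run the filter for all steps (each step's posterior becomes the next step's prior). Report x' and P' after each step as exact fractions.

step 0: x̄ = F·x = [-1, 2, -3]
step 0: P̄ = F·P·Fᵀ + Q = [20 -11 -18; -11 15 3; -18 3 46]
step 0: y = z − H·x̄ = [-11, -8]
step 0: S = H·P̄·Hᵀ + R = [270 313; 313 414]
step 0: K = P̄·Hᵀ·S⁻¹ = [-3109/13811 3785/13811; -2706/13811 2246/13811; -1215/13811 -3585/13811]
step 0: x' = x̄ + K·y = [-9892/13811, 39420/13811, 612/13811]
step 0: P' = (I − K·H)·P̄ = [191190/13811 -180849/13811 -64068/13811; -180849/13811 188277/13811 60513/13811; -64068/13811 60513/13811 23756/13811]
step 1: x̄ = F·x = [-10356/13811, 49164/13811, -146712/13811]
step 1: P̄ = F·P·Fᵀ + Q = [639511/13811 -398445/13811 -1651360/13811; -398445/13811 331252/13811 991239/13811; -1651360/13811 991239/13811 5325781/13811]
step 1: y = z − H·x̄ = [-60785/1973, -73846/1973]
step 1: S = H·P̄·Hᵀ + R = [5057156/1973 5498501/1973; 5498501/1973 6051040/1973]
step 1: K = P̄·Hᵀ·S⁻¹ = [-28979365/186284843 46368587/186284843; -46838745/186284843 30940349/186284843; -21111416/186284843 -46724342/186284843]
step 1: x' = x̄ + K·y = [-6876600939/1303993901, 6636803213/1303993901, 2942433036/1303993901]
step 1: P' = (I − K·H)·P̄ = [13147683051/1303993901 -12356529555/1303993901 -4443423294/1303993901; -12356529555/1303993901 13173210042/1303993901 4174487571/1303993901; -4443423294/1303993901 4174487571/1303993901 1718566251/1303993901]
step 2: x̄ = F·x = [480459416/56695387, -7356196391/1303993901, -34655346384/1303993901]
step 2: P̄ = F·P·Fᵀ + Q = [1999398148/56695387 -1238500296/56695387 -4879153476/56695387; -1238500296/56695387 25351620769/1303993901 66396886392/1303993901; -4879153476/56695387 66396886392/1303993901 367980880055/1303993901]
step 2: y = z − H·x̄ = [-86613114605/1303993901, -92697861058/1303993901]
step 2: S = H·P̄·Hᵀ + R = [2462829084327/1303993901 2670124133654/1303993901; 2670124133654/1303993901 2942710204615/1303993901]
step 2: K = P̄·Hᵀ·S⁻¹ = [-14566155975884/90360383940289 22679893414396/90360383940289; -22194784486857/90360383940289 14800868728777/90360383940289; -10068385629273/90360383940289 -22723675986177/90360383940289]
step 2: x' = x̄ + K·y = [120994405017404/90360383940289, -87698409254580/90360383940289, -117316505112045/90360383940289]
step 2: P' = (I − K·H)·P̄ = [878096594609196/90360383940289 -822227520523776/90360383940289 -296755733588988/90360383940289; -822227520523776/90360383940289 877721000347227/90360383940289 277772798053632/90360383940289; -296755733588988/90360383940289 277772798053632/90360383940289 115314608670721/90360383940289]

step 0: x' = [-9892/13811, 39420/13811, 612/13811], P' = [191190/13811 -180849/13811 -64068/13811; -180849/13811 188277/13811 60513/13811; -64068/13811 60513/13811 23756/13811]
step 1: x' = [-6876600939/1303993901, 6636803213/1303993901, 2942433036/1303993901], P' = [13147683051/1303993901 -12356529555/1303993901 -4443423294/1303993901; -12356529555/1303993901 13173210042/1303993901 4174487571/1303993901; -4443423294/1303993901 4174487571/1303993901 1718566251/1303993901]
step 2: x' = [120994405017404/90360383940289, -87698409254580/90360383940289, -117316505112045/90360383940289], P' = [878096594609196/90360383940289 -822227520523776/90360383940289 -296755733588988/90360383940289; -822227520523776/90360383940289 877721000347227/90360383940289 277772798053632/90360383940289; -296755733588988/90360383940289 277772798053632/90360383940289 115314608670721/90360383940289]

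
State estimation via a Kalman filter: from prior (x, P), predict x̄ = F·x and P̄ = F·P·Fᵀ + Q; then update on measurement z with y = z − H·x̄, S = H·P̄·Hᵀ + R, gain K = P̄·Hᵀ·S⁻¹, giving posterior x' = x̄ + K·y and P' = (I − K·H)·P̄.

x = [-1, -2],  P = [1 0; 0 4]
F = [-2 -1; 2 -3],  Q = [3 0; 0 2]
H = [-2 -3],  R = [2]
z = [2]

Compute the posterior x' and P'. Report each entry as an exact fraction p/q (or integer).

x̄ = F·x = [4, 4]
P̄ = F·P·Fᵀ + Q = [11 8; 8 42]
y = z − H·x̄ = [22]
S = H·P̄·Hᵀ + R = [520]
K = P̄·Hᵀ·S⁻¹ = [-23/260; -71/260]
x' = x̄ + K·y = [267/130, -261/130]
P' = (I − K·H)·P̄ = [901/130 -593/130; -593/130 419/130]

x' = [267/130, -261/130]
P' = [901/130 -593/130; -593/130 419/130]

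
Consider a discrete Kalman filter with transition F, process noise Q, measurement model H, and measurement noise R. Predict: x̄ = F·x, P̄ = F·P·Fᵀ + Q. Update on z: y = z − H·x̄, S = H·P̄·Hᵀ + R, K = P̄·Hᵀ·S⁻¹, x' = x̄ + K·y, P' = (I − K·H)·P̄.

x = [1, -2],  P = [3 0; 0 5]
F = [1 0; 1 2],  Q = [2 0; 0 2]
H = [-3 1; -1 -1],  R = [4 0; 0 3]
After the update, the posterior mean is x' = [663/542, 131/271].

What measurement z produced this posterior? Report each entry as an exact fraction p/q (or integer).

x̄ = F·x = [1, -3]
P̄ = F·P·Fᵀ + Q = [5 3; 3 25]
S = H·P̄·Hᵀ + R = [56 -4; -4 39]
K = P̄·Hᵀ·S⁻¹ = [-125/542 -62/271; 64/271 -188/271]
x' − x̄ = [121/542, 944/271] = K·y
y = (KᵀK)⁻¹·Kᵀ·(x' − x̄) = [3, -4]
z = y + H·x̄ = [3, -4] + [-6, 2] = [-3, -2]

z = [-3, -2]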